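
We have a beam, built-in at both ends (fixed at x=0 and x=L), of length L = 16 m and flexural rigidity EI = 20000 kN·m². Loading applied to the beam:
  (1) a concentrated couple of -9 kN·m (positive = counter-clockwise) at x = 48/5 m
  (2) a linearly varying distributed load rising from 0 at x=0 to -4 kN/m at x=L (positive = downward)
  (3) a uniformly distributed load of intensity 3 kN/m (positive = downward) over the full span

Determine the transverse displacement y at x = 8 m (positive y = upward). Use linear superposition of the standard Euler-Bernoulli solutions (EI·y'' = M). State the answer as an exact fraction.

Load 1 — applied couple M₀=-9 kN·m at a=48/5 m (b=L-a=32/5):
  y_1 = (R_Ax³/6 - M_Ax²/2)/EI  [x≤a] with R_A=-81/100, M_A=-72/25 = ((-81/100)·8³/6 - (-72/25)·8²/2)/20000 = 18/15625 m
Load 2 — triangular load w₀=-4 kN/m (0→w₀ over full span):
  y_2 = -w₀x²(L-x)²(x+2L)/(120LEI) = -(-4)·8²·(16-8)²·(8+2·16)/(120·16·20000) = 32/1875 m
Load 3 — uniform load w=3 kN/m over full span:
  y_3 = -wx²(L-x)²/(24EI) = -3·8²·(16-8)²/(24·20000) = -16/625 m
Superposition: y = Σ y_i = -346/46875 m ≈ -0.007381 m

y(8) = -346/46875 m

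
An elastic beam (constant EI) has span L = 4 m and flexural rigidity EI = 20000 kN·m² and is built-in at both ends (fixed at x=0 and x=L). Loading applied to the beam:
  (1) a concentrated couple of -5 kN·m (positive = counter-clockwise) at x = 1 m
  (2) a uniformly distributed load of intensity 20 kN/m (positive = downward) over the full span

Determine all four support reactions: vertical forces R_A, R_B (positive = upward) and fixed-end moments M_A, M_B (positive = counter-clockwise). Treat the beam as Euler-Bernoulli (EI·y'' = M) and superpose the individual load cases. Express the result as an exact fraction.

Load 1 — applied couple M₀=-5 kN·m at a=1 m (b=L-a=3):
  R_A = 6M₀ab/L³ = 6·(-5)·1·3/4³ = -45/32 kN
  M_A = M₀b(2a-b)/L² = (-5)·3·(2·1-3)/4² = 15/16 kN·m
  R_B = -6M₀ab/L³ = -6·(-5)·1·3/4³ = 45/32 kN
  M_B = M₀a(2b-a)/L² = (-5)·1·(2·3-1)/4² = -25/16 kN·m
Load 2 — uniform load w=20 kN/m over full span:
  R_A = wL/2 = 20·4/2 = 40 kN
  M_A = wL²/12 = 20·4²/12 = 80/3 kN·m
  R_B = wL/2 = 20·4/2 = 40 kN
  M_B = -wL²/12 = -20·4²/12 = -80/3 kN·m
Superposition: R_A = 1235/32 kN, M_A = 1325/48 kN·m, R_B = 1325/32 kN, M_B = -1355/48 kN·m

R_A = 1235/32 kN, M_A = 1325/48 kN·m, R_B = 1325/32 kN, M_B = -1355/48 kN·m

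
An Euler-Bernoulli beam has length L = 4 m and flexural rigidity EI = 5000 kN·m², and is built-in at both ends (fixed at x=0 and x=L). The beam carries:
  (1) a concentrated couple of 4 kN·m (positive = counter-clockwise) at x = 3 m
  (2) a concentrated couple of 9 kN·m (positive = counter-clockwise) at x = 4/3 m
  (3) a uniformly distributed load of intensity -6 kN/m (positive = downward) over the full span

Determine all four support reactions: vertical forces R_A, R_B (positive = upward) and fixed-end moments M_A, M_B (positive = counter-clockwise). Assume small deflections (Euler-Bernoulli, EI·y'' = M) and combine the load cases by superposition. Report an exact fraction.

R_A = -63/8 kN, M_A = -27/4 kN·m, R_B = -129/8 kN, M_B = 41/4 kN·m

Load 1 — applied couple M₀=4 kN·m at a=3 m (b=L-a=1):
  R_A = 6M₀ab/L³ = 6·4·3·1/4³ = 9/8 kN
  M_A = M₀b(2a-b)/L² = 4·1·(2·3-1)/4² = 5/4 kN·m
  R_B = -6M₀ab/L³ = -6·4·3·1/4³ = -9/8 kN
  M_B = M₀a(2b-a)/L² = 4·3·(2·1-3)/4² = -3/4 kN·m
Load 2 — applied couple M₀=9 kN·m at a=4/3 m (b=L-a=8/3):
  R_A = 6M₀ab/L³ = 6·9·(4/3)·(8/3)/4³ = 3 kN
  M_A = M₀b(2a-b)/L² = 9·(8/3)·(2·(4/3)-(8/3))/4² = 0 kN·m
  R_B = -6M₀ab/L³ = -6·9·(4/3)·(8/3)/4³ = -3 kN
  M_B = M₀a(2b-a)/L² = 9·(4/3)·(2·(8/3)-(4/3))/4² = 3 kN·m
Load 3 — uniform load w=-6 kN/m over full span:
  R_A = wL/2 = (-6)·4/2 = -12 kN
  M_A = wL²/12 = (-6)·4²/12 = -8 kN·m
  R_B = wL/2 = (-6)·4/2 = -12 kN
  M_B = -wL²/12 = -(-6)·4²/12 = 8 kN·m
Superposition: R_A = -63/8 kN, M_A = -27/4 kN·m, R_B = -129/8 kN, M_B = 41/4 kN·m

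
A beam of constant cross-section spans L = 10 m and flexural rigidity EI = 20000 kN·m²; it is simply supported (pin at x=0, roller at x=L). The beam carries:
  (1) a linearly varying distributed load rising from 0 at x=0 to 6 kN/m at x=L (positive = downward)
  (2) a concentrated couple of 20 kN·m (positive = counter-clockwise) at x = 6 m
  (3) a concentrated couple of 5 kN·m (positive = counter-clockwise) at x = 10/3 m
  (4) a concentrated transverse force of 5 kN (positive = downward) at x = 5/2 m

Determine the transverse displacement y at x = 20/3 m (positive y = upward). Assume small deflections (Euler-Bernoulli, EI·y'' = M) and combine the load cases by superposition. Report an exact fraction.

Load 1 — triangular load w₀=6 kN/m (0→w₀ over full span):
  y_1 = -w₀x(7L⁴-10L²x²+3x⁴)/(360LEI) = -6·(20/3)·(7·10⁴-10·10²·(20/3)²+3·(20/3)⁴)/(360·10·20000) = -17/972 m
Load 2 — applied couple M₀=20 kN·m at a=6 m (b=L-a=4):
  y_2 = (M₀x³/(6L)-M₀(x-a)²/2+C₁x)/EI  [x>a] with C₁=M₀(3b²-L²)/(6L)=-52/3 = (20·(20/3)³/(6·10)-20·((20/3)-6)²/2+(-52/3)·(20/3))/20000 = -43/40500 m
Load 3 — applied couple M₀=5 kN·m at a=10/3 m (b=L-a=20/3):
  y_3 = (M₀x³/(6L)-M₀(x-a)²/2+C₁x)/EI  [x>a] with C₁=M₀(3b²-L²)/(6L)=25/9 = (5·(20/3)³/(6·10)-5·((20/3)-(10/3))²/2+(25/9)·(20/3))/20000 = 1/1296 m
Load 4 — point force P=5 kN at a=5/2 m (b=L-a=15/2):
  y_4 = -Pa(L-x)(2Lx-a²-x²)/(6LEI)  [x>a] = -5·(5/2)·(10-(20/3))·(2·10·(20/3)-(5/2)²-(20/3)²)/(6·10·20000) = -119/41472 m
Superposition: y = Σ y_i = -321137/15552000 m ≈ -0.020649 m

y(20/3) = -321137/15552000 m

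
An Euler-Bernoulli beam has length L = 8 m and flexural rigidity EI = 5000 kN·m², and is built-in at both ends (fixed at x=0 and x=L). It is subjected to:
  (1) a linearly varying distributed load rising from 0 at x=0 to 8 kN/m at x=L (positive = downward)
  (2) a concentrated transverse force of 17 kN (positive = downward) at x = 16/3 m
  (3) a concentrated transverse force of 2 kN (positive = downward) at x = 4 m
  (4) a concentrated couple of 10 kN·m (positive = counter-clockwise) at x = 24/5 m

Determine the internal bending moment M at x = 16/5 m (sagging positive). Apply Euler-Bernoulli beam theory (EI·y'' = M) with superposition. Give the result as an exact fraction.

Load 1 — triangular load w₀=8 kN/m (0→w₀ over full span):
  M_1 = 3w₀Lx/20 - w₀L²/30 - w₀x³/(6L) = 3·8·8·(16/5)/20 - 8·8²/30 - 8·(16/5)³/(6·8) = 1024/125 kN·m
Load 2 — point force P=17 kN at a=16/3 m (b=L-a=8/3):
  M_2 = Pb²(3a+b)x/L³ - Pab²/L²  [x≤a] = 17·(8/3)²·(3·(16/3)+(8/3))·(16/5)/8³ - 17·(16/3)·(8/3)²/8² = 544/135 kN·m
Load 3 — point force P=2 kN at a=4 m (b=L-a=4):
  M_3 = Pb²(3a+b)x/L³ - Pab²/L²  [x≤a] = 2·4²·(3·4+4)·(16/5)/8³ - 2·4·4²/8² = 6/5 kN·m
Load 4 — applied couple M₀=10 kN·m at a=24/5 m (b=L-a=16/5):
  M_4 = R_Ax - M_A  [x≤a] with R_A=9/5, M_A=16/5 = (9/5)·(16/5) - (16/5) = 64/25 kN·m
Superposition: M = Σ M_i = 53938/3375 kN·m ≈ 15.981630 kN·m

M(16/5) = 53938/3375 kN·m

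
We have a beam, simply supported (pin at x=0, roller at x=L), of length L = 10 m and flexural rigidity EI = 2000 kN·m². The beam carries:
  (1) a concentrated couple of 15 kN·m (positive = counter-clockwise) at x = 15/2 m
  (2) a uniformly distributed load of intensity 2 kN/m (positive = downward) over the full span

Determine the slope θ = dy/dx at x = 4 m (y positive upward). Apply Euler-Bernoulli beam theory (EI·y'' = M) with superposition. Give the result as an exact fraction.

Load 1 — applied couple M₀=15 kN·m at a=15/2 m (b=L-a=5/2):
  θ_1 = (M₀x²/(2L)+C₁)/EI  [x≤a] with C₁=M₀(3b²-L²)/(6L)=-325/16 = (15·4²/(2·10)+(-325/16))/2000 = -133/32000 rad
Load 2 — uniform load w=2 kN/m over full span:
  θ_2 = -w(L³-6Lx²+4x³)/(24EI) = -2·(10³-6·10·4²+4·4³)/(24·2000) = -37/3000 rad
Superposition: θ = Σ θ_i = -1583/96000 rad ≈ -0.016490 rad

θ(4) = -1583/96000 rad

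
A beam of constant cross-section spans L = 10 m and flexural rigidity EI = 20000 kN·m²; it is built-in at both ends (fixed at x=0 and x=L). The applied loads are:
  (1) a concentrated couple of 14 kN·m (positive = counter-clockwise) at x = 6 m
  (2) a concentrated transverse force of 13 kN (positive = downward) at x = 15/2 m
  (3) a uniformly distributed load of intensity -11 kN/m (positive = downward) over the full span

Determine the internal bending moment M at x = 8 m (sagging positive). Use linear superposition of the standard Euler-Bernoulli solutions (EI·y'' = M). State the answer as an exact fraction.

Load 1 — applied couple M₀=14 kN·m at a=6 m (b=L-a=4):
  M_1 = R_Ax - M_A - M₀  [x>a] with R_A=252/125, M_A=112/25 = (252/125)·8 - (112/25) - 14 = -294/125 kN·m
Load 2 — point force P=13 kN at a=15/2 m (b=L-a=5/2):
  M_2 = Pa²(a+3b)(L-x)/L³ - Pa²b/L²  [x>a] = 13·(15/2)²·((15/2)+3·(5/2))·(10-8)/10³ - 13·(15/2)²·(5/2)/10² = 117/32 kN·m
Load 3 — uniform load w=-11 kN/m over full span:
  M_3 = wLx/2 - wL²/12 - wx²/2 = (-11)·10·8/2 - (-11)·10²/12 - (-11)·8²/2 = 11/3 kN·m
Superposition: M = Σ M_i = 59651/12000 kN·m ≈ 4.970917 kN·m

M(8) = 59651/12000 kN·m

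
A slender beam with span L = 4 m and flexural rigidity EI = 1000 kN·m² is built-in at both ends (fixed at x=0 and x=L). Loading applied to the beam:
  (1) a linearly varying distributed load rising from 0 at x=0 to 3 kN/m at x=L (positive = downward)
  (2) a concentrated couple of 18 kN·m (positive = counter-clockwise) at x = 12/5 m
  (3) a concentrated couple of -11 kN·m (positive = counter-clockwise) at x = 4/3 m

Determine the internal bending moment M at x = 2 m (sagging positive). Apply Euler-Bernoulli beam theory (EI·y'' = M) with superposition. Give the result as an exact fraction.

Load 1 — triangular load w₀=3 kN/m (0→w₀ over full span):
  M_1 = 3w₀Lx/20 - w₀L²/30 - w₀x³/(6L) = 3·3·4·2/20 - 3·4²/30 - 3·2³/(6·4) = 1 kN·m
Load 2 — applied couple M₀=18 kN·m at a=12/5 m (b=L-a=8/5):
  M_2 = R_Ax - M_A  [x≤a] with R_A=162/25, M_A=144/25 = (162/25)·2 - (144/25) = 36/5 kN·m
Load 3 — applied couple M₀=-11 kN·m at a=4/3 m (b=L-a=8/3):
  M_3 = R_Ax - M_A - M₀  [x>a] with R_A=-11/3, M_A=0 = (-11/3)·2 - 0 - (-11) = 11/3 kN·m
Superposition: M = Σ M_i = 178/15 kN·m ≈ 11.866667 kN·m

M(2) = 178/15 kN·m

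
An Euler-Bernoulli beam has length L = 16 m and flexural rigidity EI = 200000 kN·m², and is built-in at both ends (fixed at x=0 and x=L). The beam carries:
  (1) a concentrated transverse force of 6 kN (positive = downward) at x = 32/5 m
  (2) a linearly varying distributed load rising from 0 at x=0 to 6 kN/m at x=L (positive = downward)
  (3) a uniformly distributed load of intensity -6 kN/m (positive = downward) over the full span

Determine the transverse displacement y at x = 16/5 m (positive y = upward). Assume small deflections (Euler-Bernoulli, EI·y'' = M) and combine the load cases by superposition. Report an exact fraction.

Load 1 — point force P=6 kN at a=32/5 m (b=L-a=48/5):
  y_1 = -Pb²x²(3aL-(3a+b)x)/(6L³EI)  [x≤a] = -6·(48/5)²·(16/5)²·(3·(32/5)·16-(3·(32/5)+(48/5))·(16/5))/(6·16³·200000) = -12096/48828125 m
Load 2 — triangular load w₀=6 kN/m (0→w₀ over full span):
  y_2 = -w₀x²(L-x)²(x+2L)/(120LEI) = -6·(16/5)²·(16-(16/5))²·((16/5)+2·16)/(120·16·200000) = -45056/48828125 m
Load 3 — uniform load w=-6 kN/m over full span:
  y_3 = -wx²(L-x)²/(24EI) = -(-6)·(16/5)²·(16-(16/5))²/(24·200000) = 4096/1953125 m
Superposition: y = Σ y_i = 45248/48828125 m ≈ 0.000927 m

y(16/5) = 45248/48828125 m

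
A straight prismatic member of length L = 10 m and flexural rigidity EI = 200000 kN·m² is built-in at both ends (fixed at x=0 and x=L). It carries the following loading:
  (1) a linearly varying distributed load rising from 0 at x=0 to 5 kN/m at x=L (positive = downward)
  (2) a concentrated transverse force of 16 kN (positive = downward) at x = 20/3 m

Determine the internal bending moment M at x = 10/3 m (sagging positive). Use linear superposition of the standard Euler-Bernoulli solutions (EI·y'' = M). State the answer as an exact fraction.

Load 1 — triangular load w₀=5 kN/m (0→w₀ over full span):
  M_1 = 3w₀Lx/20 - w₀L²/30 - w₀x³/(6L) = 3·5·10·(10/3)/20 - 5·10²/30 - 5·(10/3)³/(6·10) = 425/81 kN·m
Load 2 — point force P=16 kN at a=20/3 m (b=L-a=10/3):
  M_2 = Pb²(3a+b)x/L³ - Pab²/L²  [x≤a] = 16·(10/3)²·(3·(20/3)+(10/3))·(10/3)/10³ - 16·(20/3)·(10/3)²/10² = 160/81 kN·m
Superposition: M = Σ M_i = 65/9 kN·m ≈ 7.222222 kN·m

M(10/3) = 65/9 kN·m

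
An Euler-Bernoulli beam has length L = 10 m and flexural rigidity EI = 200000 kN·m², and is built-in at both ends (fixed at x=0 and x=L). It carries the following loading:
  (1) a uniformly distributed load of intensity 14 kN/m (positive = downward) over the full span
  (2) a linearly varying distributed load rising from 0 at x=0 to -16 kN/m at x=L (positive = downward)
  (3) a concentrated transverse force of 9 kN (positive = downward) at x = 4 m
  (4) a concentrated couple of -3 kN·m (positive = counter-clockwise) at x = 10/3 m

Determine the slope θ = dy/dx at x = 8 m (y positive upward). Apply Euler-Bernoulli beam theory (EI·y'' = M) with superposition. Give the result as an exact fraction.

Load 1 — uniform load w=14 kN/m over full span:
  θ_1 = -wx(L-x)(L-2x)/(12EI) = -14·8·(10-8)·(10-2·8)/(12·200000) = 7/12500 rad
Load 2 — triangular load w₀=-16 kN/m (0→w₀ over full span):
  θ_2 = -w₀(2x(L-x)(L-2x)(x+2L)+x²(L-x)²)/(120LEI) = -(-16)·(2·8·(10-8)·(10-2·8)·(8+2·10)+8²·(10-8)²)/(120·10·200000) = -16/46875 rad
Load 3 — point force P=9 kN at a=4 m (b=L-a=6):
  θ_3 = Pa²(L-x)(2bL-(3b+a)(L-x))/(2L³EI)  [x>a] = 9·4²·(10-8)·(2·6·10-(3·6+4)·(10-8))/(2·10³·200000) = 171/3125000 rad
Load 4 — applied couple M₀=-3 kN·m at a=10/3 m (b=L-a=20/3):
  θ_4 = (R_Ax²/2 - M_Ax - M₀(x-a))/EI  [x>a] with R_A=-2/5, M_A=0 = ((-2/5)·8²/2 - 0·8 - (-3)·(8-(10/3)))/200000 = 3/500000 rad
Superposition: θ = Σ θ_i = 10477/37500000 rad ≈ 0.000279 rad

θ(8) = 10477/37500000 rad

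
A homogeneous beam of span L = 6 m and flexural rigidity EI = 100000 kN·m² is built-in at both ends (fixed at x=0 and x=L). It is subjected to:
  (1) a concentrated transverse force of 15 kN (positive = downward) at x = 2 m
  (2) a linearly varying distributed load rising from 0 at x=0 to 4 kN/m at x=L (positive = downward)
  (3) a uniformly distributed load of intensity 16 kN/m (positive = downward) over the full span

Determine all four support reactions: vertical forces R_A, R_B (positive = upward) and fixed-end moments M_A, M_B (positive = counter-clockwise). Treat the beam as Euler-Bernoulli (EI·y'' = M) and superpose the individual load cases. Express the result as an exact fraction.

R_A = 2822/45 kN, M_A = 992/15 kN·m, R_B = 2713/45 kN, M_B = -928/15 kN·m

Load 1 — point force P=15 kN at a=2 m (b=L-a=4):
  R_A = Pb²(3a+b)/L³ = 15·4²·(3·2+4)/6³ = 100/9 kN
  M_A = Pab²/L² = 15·2·4²/6² = 40/3 kN·m
  R_B = Pa²(a+3b)/L³ = 15·2²·(2+3·4)/6³ = 35/9 kN
  M_B = -Pa²b/L² = -15·2²·4/6² = -20/3 kN·m
Load 2 — triangular load w₀=4 kN/m (0→w₀ over full span):
  R_A = 3w₀L/20 = 3·4·6/20 = 18/5 kN
  M_A = w₀L²/30 = 4·6²/30 = 24/5 kN·m
  R_B = 7w₀L/20 = 7·4·6/20 = 42/5 kN
  M_B = -w₀L²/20 = -4·6²/20 = -36/5 kN·m
Load 3 — uniform load w=16 kN/m over full span:
  R_A = wL/2 = 16·6/2 = 48 kN
  M_A = wL²/12 = 16·6²/12 = 48 kN·m
  R_B = wL/2 = 16·6/2 = 48 kN
  M_B = -wL²/12 = -16·6²/12 = -48 kN·m
Superposition: R_A = 2822/45 kN, M_A = 992/15 kN·m, R_B = 2713/45 kN, M_B = -928/15 kN·m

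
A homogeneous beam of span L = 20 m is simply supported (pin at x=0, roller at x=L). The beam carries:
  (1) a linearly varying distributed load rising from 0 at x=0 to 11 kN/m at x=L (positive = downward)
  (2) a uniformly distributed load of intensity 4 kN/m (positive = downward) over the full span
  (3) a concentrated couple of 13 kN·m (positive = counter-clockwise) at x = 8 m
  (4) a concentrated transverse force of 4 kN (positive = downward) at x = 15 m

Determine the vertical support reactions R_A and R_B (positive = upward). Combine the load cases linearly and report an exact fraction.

Load 1 — triangular load w₀=11 kN/m (0→w₀ over full span):
  R_A = w₀L/6 = 11·20/6 = 110/3 kN
  R_B = w₀L/3 = 11·20/3 = 220/3 kN
Load 2 — uniform load w=4 kN/m over full span:
  R_A = wL/2 = 4·20/2 = 40 kN
  R_B = wL/2 = 4·20/2 = 40 kN
Load 3 — applied couple M₀=13 kN·m at a=8 m (b=L-a=12):
  R_A = M₀/L = 13/20 kN
  R_B = -M₀/L = -13/20 kN
Load 4 — point force P=4 kN at a=15 m (b=L-a=5):
  R_A = Pb/L = 4·5/20 = 1 kN
  R_B = Pa/L = 4·15/20 = 3 kN
Superposition: R_A = 4699/60 kN, R_B = 6941/60 kN

R_A = 4699/60 kN, R_B = 6941/60 kN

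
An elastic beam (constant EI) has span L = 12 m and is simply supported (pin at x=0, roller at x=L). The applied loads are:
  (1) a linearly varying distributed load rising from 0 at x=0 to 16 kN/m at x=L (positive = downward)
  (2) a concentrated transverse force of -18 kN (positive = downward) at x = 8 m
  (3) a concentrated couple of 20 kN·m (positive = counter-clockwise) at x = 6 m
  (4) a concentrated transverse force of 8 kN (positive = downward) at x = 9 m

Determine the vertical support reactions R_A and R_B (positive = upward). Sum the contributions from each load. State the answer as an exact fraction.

Load 1 — triangular load w₀=16 kN/m (0→w₀ over full span):
  R_A = w₀L/6 = 16·12/6 = 32 kN
  R_B = w₀L/3 = 16·12/3 = 64 kN
Load 2 — point force P=-18 kN at a=8 m (b=L-a=4):
  R_A = Pb/L = (-18)·4/12 = -6 kN
  R_B = Pa/L = (-18)·8/12 = -12 kN
Load 3 — applied couple M₀=20 kN·m at a=6 m (b=L-a=6):
  R_A = M₀/L = 20/12 = 5/3 kN
  R_B = -M₀/L = -20/12 = -5/3 kN
Load 4 — point force P=8 kN at a=9 m (b=L-a=3):
  R_A = Pb/L = 8·3/12 = 2 kN
  R_B = Pa/L = 8·9/12 = 6 kN
Superposition: R_A = 89/3 kN, R_B = 169/3 kN

R_A = 89/3 kN, R_B = 169/3 kN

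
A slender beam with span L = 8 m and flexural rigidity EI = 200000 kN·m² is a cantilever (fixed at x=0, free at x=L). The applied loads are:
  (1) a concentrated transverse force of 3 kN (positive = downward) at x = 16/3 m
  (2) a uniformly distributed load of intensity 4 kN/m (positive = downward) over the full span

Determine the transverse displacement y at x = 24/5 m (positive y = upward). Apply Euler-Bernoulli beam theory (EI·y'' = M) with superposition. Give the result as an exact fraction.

Load 1 — point force P=3 kN at a=16/3 m (b=L-a=8/3):
  y_1 = -Px²(3a-x)/(6EI)  [x≤a] = -3·(24/5)²·(3·(16/3)-(24/5))/(6·200000) = -252/390625 m
Load 2 — uniform load w=4 kN/m over full span:
  y_2 = -wx²(x²-4Lx+6L²)/(24EI) = -4·(24/5)²·((24/5)²-4·8·(24/5)+6·8²)/(24·200000) = -9504/1953125 m
Superposition: y = Σ y_i = -10764/1953125 m ≈ -0.005511 m

y(24/5) = -10764/1953125 m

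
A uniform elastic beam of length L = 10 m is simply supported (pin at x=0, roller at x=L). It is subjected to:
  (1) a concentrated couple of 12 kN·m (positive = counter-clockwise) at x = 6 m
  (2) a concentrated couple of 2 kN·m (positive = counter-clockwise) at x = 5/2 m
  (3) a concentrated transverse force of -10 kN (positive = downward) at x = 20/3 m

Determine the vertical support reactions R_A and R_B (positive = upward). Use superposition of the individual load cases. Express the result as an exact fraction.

Load 1 — applied couple M₀=12 kN·m at a=6 m (b=L-a=4):
  R_A = M₀/L = 12/10 = 6/5 kN
  R_B = -M₀/L = -12/10 = -6/5 kN
Load 2 — applied couple M₀=2 kN·m at a=5/2 m (b=L-a=15/2):
  R_A = M₀/L = 2/10 = 1/5 kN
  R_B = -M₀/L = -2/10 = -1/5 kN
Load 3 — point force P=-10 kN at a=20/3 m (b=L-a=10/3):
  R_A = Pb/L = (-10)·(10/3)/10 = -10/3 kN
  R_B = Pa/L = (-10)·(20/3)/10 = -20/3 kN
Superposition: R_A = -29/15 kN, R_B = -121/15 kN

R_A = -29/15 kN, R_B = -121/15 kN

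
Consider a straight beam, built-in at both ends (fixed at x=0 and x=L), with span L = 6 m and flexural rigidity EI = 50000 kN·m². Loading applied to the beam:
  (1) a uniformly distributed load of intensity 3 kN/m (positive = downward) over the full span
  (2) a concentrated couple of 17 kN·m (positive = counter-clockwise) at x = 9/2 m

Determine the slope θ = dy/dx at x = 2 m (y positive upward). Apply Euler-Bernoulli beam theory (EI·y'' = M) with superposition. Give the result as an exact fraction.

θ(2) = -33/200000 rad

Load 1 — uniform load w=3 kN/m over full span:
  θ_1 = -wx(L-x)(L-2x)/(12EI) = -3·2·(6-2)·(6-2·2)/(12·50000) = -1/12500 rad
Load 2 — applied couple M₀=17 kN·m at a=9/2 m (b=L-a=3/2):
  θ_2 = (R_Ax²/2 - M_Ax)/EI  [x≤a] with R_A=51/16, M_A=85/16 = ((51/16)·2²/2 - (85/16)·2)/50000 = -17/200000 rad
Superposition: θ = Σ θ_i = -33/200000 rad ≈ -0.000165 rad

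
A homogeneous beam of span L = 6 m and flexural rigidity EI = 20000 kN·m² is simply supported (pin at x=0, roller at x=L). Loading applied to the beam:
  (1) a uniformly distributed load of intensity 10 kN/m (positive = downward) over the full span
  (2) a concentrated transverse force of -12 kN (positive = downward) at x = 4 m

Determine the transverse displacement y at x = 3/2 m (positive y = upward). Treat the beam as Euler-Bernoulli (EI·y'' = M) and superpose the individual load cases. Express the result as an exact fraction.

y(3/2) = -5791/1280000 m

Load 1 — uniform load w=10 kN/m over full span:
  y_1 = -wx(L³-2Lx²+x³)/(24EI) = -10·(3/2)·(6³-2·6·(3/2)²+(3/2)³)/(24·20000) = -1539/256000 m
Load 2 — point force P=-12 kN at a=4 m (b=L-a=2):
  y_2 = -Pbx(L²-b²-x²)/(6LEI)  [x≤a] = -(-12)·2·(3/2)·(6²-2²-(3/2)²)/(6·6·20000) = 119/80000 m
Superposition: y = Σ y_i = -5791/1280000 m ≈ -0.004524 m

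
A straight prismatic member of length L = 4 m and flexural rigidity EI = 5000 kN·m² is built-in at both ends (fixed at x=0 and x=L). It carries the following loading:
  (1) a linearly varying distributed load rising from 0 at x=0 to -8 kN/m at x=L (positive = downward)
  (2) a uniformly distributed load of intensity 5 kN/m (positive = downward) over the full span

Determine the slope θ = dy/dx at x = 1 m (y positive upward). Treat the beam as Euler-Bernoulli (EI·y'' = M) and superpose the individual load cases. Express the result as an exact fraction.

Load 1 — triangular load w₀=-8 kN/m (0→w₀ over full span):
  θ_1 = -w₀(2x(L-x)(L-2x)(x+2L)+x²(L-x)²)/(120LEI) = -(-8)·(2·1·(4-1)·(4-2·1)·(1+2·4)+1²·(4-1)²)/(120·4·5000) = 39/100000 rad
Load 2 — uniform load w=5 kN/m over full span:
  θ_2 = -wx(L-x)(L-2x)/(12EI) = -5·1·(4-1)·(4-2·1)/(12·5000) = -1/2000 rad
Superposition: θ = Σ θ_i = -11/100000 rad ≈ -0.000110 rad

θ(1) = -11/100000 rad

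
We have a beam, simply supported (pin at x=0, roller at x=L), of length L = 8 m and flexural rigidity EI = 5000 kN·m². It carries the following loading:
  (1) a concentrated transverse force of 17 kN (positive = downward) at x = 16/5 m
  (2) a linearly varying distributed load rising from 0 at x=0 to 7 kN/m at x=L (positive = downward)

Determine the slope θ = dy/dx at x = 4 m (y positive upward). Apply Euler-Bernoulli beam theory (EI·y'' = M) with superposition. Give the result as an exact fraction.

θ(4) = 611/1406250 rad

Load 1 — point force P=17 kN at a=16/5 m (b=L-a=24/5):
  θ_1 = -Pa(2L²-6Lx+3x²+a²)/(6LEI)  [x>a] = -17·(16/5)·(2·8²-6·8·4+3·4²+(16/5)²)/(6·8·5000) = 102/78125 rad
Load 2 — triangular load w₀=7 kN/m (0→w₀ over full span):
  θ_2 = -w₀(7L⁴-30L²x²+15x⁴)/(360LEI) = -7·(7·8⁴-30·8²·4²+15·4⁴)/(360·8·5000) = -49/56250 rad
Superposition: θ = Σ θ_i = 611/1406250 rad ≈ 0.000434 rad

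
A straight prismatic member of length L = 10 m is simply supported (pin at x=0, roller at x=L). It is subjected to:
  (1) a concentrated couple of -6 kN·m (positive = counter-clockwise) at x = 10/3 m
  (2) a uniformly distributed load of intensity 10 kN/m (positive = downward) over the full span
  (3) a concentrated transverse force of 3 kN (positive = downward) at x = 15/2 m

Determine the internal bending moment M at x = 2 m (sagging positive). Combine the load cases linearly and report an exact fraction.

M(2) = 803/10 kN·m

Load 1 — applied couple M₀=-6 kN·m at a=10/3 m (b=L-a=20/3):
  M_1 = M₀x/L  [x≤a] = (-6)·2/10 = -6/5 kN·m
Load 2 — uniform load w=10 kN/m over full span:
  M_2 = wx(L-x)/2 = 10·2·(10-2)/2 = 80 kN·m
Load 3 — point force P=3 kN at a=15/2 m (b=L-a=5/2):
  M_3 = Pbx/L  [x≤a] = 3·(5/2)·2/10 = 3/2 kN·m
Superposition: M = Σ M_i = 803/10 kN·m ≈ 80.300000 kN·m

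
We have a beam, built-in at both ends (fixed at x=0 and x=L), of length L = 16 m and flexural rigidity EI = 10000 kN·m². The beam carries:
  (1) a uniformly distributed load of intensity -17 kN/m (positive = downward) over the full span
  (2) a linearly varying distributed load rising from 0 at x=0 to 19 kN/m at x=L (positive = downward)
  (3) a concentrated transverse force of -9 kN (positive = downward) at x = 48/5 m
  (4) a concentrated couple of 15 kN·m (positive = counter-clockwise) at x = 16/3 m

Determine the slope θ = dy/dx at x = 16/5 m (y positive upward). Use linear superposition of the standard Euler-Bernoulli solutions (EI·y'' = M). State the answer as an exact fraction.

Load 1 — uniform load w=-17 kN/m over full span:
  θ_1 = -wx(L-x)(L-2x)/(12EI) = -(-17)·(16/5)·(16-(16/5))·(16-2·(16/5))/(12·10000) = 4352/78125 rad
Load 2 — triangular load w₀=19 kN/m (0→w₀ over full span):
  θ_2 = -w₀(2x(L-x)(L-2x)(x+2L)+x²(L-x)²)/(120LEI) = -19·(2·(16/5)·(16-(16/5))·(16-2·(16/5))·((16/5)+2·16)+(16/5)²·(16-(16/5))²)/(120·16·10000) = -34048/1171875 rad
Load 3 — point force P=-9 kN at a=48/5 m (b=L-a=32/5):
  θ_3 = -Pb²x(2aL-(3a+b)x)/(2L³EI)  [x≤a] = -(-9)·(32/5)²·(16/5)·(2·(48/5)·16-(3·(48/5)+(32/5))·(16/5))/(2·16³·10000) = 5472/1953125 rad
Load 4 — applied couple M₀=15 kN·m at a=16/3 m (b=L-a=32/3):
  θ_4 = (R_Ax²/2 - M_Ax)/EI  [x≤a] with R_A=5/4, M_A=0 = ((5/4)·(16/5)²/2 - 0·(16/5))/10000 = 2/3125 rad
Superposition: θ = Σ θ_i = 176326/5859375 rad ≈ 0.030093 rad

θ(16/5) = 176326/5859375 rad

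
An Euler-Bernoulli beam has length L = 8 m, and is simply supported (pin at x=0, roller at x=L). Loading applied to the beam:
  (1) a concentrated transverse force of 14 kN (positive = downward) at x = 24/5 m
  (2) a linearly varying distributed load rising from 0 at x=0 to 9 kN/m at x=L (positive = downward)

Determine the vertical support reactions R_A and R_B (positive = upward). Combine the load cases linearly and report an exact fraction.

R_A = 88/5 kN, R_B = 162/5 kN

Load 1 — point force P=14 kN at a=24/5 m (b=L-a=16/5):
  R_A = Pb/L = 14·(16/5)/8 = 28/5 kN
  R_B = Pa/L = 14·(24/5)/8 = 42/5 kN
Load 2 — triangular load w₀=9 kN/m (0→w₀ over full span):
  R_A = w₀L/6 = 9·8/6 = 12 kN
  R_B = w₀L/3 = 9·8/3 = 24 kN
Superposition: R_A = 88/5 kN, R_B = 162/5 kN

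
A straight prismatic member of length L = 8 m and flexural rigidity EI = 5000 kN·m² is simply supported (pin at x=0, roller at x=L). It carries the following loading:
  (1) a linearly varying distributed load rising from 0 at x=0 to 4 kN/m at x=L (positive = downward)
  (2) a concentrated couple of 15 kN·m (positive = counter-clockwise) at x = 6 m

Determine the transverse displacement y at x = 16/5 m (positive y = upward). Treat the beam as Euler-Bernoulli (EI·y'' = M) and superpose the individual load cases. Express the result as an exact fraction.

Load 1 — triangular load w₀=4 kN/m (0→w₀ over full span):
  y_1 = -w₀x(7L⁴-10L²x²+3x⁴)/(360LEI) = -4·(16/5)·(7·8⁴-10·8²·(16/5)²+3·(16/5)⁴)/(360·8·5000) = -584192/29296875 m
Load 2 — applied couple M₀=15 kN·m at a=6 m (b=L-a=2):
  y_2 = (M₀x³/(6L)+C₁x)/EI  [x≤a] with C₁=M₀(3b²-L²)/(6L)=-65/4 = (15·(16/5)³/(6·8)+(-65/4)·(16/5))/5000 = -261/31250 m
Superposition: y = Σ y_i = -1657759/58593750 m ≈ -0.028292 m

y(16/5) = -1657759/58593750 m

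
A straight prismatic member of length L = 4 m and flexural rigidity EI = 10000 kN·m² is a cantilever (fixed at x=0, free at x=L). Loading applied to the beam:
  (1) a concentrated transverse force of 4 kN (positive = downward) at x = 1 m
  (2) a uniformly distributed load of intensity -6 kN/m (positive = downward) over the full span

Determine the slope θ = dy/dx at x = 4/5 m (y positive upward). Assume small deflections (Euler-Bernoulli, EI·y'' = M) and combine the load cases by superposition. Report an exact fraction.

θ(4/5) = 229/78125 rad

Load 1 — point force P=4 kN at a=1 m (b=L-a=3):
  θ_1 = -Px(2a-x)/(2EI)  [x≤a] = -4·(4/5)·(2·1-(4/5))/(2·10000) = -3/15625 rad
Load 2 — uniform load w=-6 kN/m over full span:
  θ_2 = -wx(x²-3Lx+3L²)/(6EI) = -(-6)·(4/5)·((4/5)²-3·4·(4/5)+3·4²)/(6·10000) = 244/78125 rad
Superposition: θ = Σ θ_i = 229/78125 rad ≈ 0.002931 rad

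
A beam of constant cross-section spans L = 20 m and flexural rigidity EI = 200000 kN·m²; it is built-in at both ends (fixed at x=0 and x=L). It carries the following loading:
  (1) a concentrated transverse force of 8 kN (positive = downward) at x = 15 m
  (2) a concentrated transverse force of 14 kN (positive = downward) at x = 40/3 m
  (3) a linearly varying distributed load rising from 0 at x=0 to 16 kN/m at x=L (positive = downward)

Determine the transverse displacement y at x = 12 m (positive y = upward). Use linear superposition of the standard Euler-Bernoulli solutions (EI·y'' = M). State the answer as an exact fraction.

y(12) = -23893/1250000 m

Load 1 — point force P=8 kN at a=15 m (b=L-a=5):
  y_1 = -Pb²x²(3aL-(3a+b)x)/(6L³EI)  [x≤a] = -8·5²·12²·(3·15·20-(3·15+5)·12)/(6·20³·200000) = -9/10000 m
Load 2 — point force P=14 kN at a=40/3 m (b=L-a=20/3):
  y_2 = -Pb²x²(3aL-(3a+b)x)/(6L³EI)  [x≤a] = -14·(20/3)²·12²·(3·(40/3)·20-(3·(40/3)+(20/3))·12)/(6·20³·200000) = -7/3125 m
Load 3 — triangular load w₀=16 kN/m (0→w₀ over full span):
  y_3 = -w₀x²(L-x)²(x+2L)/(120LEI) = -16·12²·(20-12)²·(12+2·20)/(120·20·200000) = -1248/78125 m
Superposition: y = Σ y_i = -23893/1250000 m ≈ -0.019114 m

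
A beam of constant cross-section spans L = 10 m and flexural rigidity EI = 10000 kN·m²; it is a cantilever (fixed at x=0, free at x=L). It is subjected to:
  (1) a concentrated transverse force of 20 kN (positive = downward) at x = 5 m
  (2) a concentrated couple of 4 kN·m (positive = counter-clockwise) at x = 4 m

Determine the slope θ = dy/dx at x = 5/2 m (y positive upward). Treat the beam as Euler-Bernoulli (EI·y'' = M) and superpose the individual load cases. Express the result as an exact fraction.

Load 1 — point force P=20 kN at a=5 m (b=L-a=5):
  θ_1 = -Px(2a-x)/(2EI)  [x≤a] = -20·(5/2)·(2·5-(5/2))/(2·10000) = -3/160 rad
Load 2 — applied couple M₀=4 kN·m at a=4 m (b=L-a=6):
  θ_2 = M₀x/EI  [x≤a] = 4·(5/2)/10000 = 1/1000 rad
Superposition: θ = Σ θ_i = -71/4000 rad ≈ -0.017750 rad

θ(5/2) = -71/4000 rad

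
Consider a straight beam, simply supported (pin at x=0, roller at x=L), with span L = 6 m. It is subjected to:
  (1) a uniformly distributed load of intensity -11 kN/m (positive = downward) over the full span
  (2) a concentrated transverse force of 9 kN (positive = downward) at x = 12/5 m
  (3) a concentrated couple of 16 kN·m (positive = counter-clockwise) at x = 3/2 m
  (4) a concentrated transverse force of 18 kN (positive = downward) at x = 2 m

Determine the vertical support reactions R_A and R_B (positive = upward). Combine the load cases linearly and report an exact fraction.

Load 1 — uniform load w=-11 kN/m over full span:
  R_A = wL/2 = (-11)·6/2 = -33 kN
  R_B = wL/2 = (-11)·6/2 = -33 kN
Load 2 — point force P=9 kN at a=12/5 m (b=L-a=18/5):
  R_A = Pb/L = 9·(18/5)/6 = 27/5 kN
  R_B = Pa/L = 9·(12/5)/6 = 18/5 kN
Load 3 — applied couple M₀=16 kN·m at a=3/2 m (b=L-a=9/2):
  R_A = M₀/L = 16/6 = 8/3 kN
  R_B = -M₀/L = -16/6 = -8/3 kN
Load 4 — point force P=18 kN at a=2 m (b=L-a=4):
  R_A = Pb/L = 18·4/6 = 12 kN
  R_B = Pa/L = 18·2/6 = 6 kN
Superposition: R_A = -194/15 kN, R_B = -391/15 kN

R_A = -194/15 kN, R_B = -391/15 kN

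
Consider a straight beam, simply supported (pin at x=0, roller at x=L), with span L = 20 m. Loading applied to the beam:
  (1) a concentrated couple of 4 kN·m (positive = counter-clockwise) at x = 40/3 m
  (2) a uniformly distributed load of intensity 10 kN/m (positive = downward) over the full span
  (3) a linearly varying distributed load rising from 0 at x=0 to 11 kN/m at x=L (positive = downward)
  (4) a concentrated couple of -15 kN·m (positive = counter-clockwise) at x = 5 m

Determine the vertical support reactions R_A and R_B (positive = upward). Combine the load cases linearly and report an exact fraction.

R_A = 8167/60 kN, R_B = 10433/60 kN

Load 1 — applied couple M₀=4 kN·m at a=40/3 m (b=L-a=20/3):
  R_A = M₀/L = 4/20 = 1/5 kN
  R_B = -M₀/L = -4/20 = -1/5 kN
Load 2 — uniform load w=10 kN/m over full span:
  R_A = wL/2 = 10·20/2 = 100 kN
  R_B = wL/2 = 10·20/2 = 100 kN
Load 3 — triangular load w₀=11 kN/m (0→w₀ over full span):
  R_A = w₀L/6 = 11·20/6 = 110/3 kN
  R_B = w₀L/3 = 11·20/3 = 220/3 kN
Load 4 — applied couple M₀=-15 kN·m at a=5 m (b=L-a=15):
  R_A = M₀/L = (-15)/20 = -3/4 kN
  R_B = -M₀/L = -(-15)/20 = 3/4 kN
Superposition: R_A = 8167/60 kN, R_B = 10433/60 kN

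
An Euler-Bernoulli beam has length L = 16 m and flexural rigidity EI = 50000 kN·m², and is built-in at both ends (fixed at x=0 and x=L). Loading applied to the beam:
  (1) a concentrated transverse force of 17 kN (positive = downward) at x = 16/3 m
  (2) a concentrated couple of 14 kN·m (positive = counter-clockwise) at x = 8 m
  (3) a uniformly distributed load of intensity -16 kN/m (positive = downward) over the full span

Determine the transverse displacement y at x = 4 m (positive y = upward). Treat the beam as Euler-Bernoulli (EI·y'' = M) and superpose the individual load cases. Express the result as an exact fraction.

Load 1 — point force P=17 kN at a=16/3 m (b=L-a=32/3):
  y_1 = -Pb²x²(3aL-(3a+b)x)/(6L³EI)  [x≤a] = -17·(32/3)²·4²·(3·(16/3)·16-(3·(16/3)+(32/3))·4)/(6·16³·50000) = -952/253125 m
Load 2 — applied couple M₀=14 kN·m at a=8 m (b=L-a=8):
  y_2 = (R_Ax³/6 - M_Ax²/2)/EI  [x≤a] with R_A=21/16, M_A=7/2 = ((21/16)·4³/6 - (7/2)·4²/2)/50000 = -7/25000 m
Load 3 — uniform load w=-16 kN/m over full span:
  y_3 = -wx²(L-x)²/(24EI) = -(-16)·4²·(16-4)²/(24·50000) = 96/3125 m
Superposition: y = Σ y_i = 2161/81000 m ≈ 0.026679 m

y(4) = 2161/81000 m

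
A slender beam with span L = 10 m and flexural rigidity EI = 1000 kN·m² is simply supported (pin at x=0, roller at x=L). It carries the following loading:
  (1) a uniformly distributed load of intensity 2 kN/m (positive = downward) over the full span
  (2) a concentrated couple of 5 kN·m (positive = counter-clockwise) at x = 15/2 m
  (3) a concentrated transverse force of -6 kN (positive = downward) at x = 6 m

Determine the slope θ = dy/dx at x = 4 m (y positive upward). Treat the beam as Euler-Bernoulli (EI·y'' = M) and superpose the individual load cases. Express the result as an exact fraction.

Load 1 — uniform load w=2 kN/m over full span:
  θ_1 = -w(L³-6Lx²+4x³)/(24EI) = -2·(10³-6·10·4²+4·4³)/(24·1000) = -37/1500 rad
Load 2 — applied couple M₀=5 kN·m at a=15/2 m (b=L-a=5/2):
  θ_2 = (M₀x²/(2L)+C₁)/EI  [x≤a] with C₁=M₀(3b²-L²)/(6L)=-325/48 = (5·4²/(2·10)+(-325/48))/1000 = -133/48000 rad
Load 3 — point force P=-6 kN at a=6 m (b=L-a=4):
  θ_3 = -Pb(L²-b²-3x²)/(6LEI)  [x≤a] = -(-6)·4·(10²-4²-3·4²)/(6·10·1000) = 9/625 rad
Superposition: θ = Σ θ_i = -1043/80000 rad ≈ -0.013038 rad

θ(4) = -1043/80000 rad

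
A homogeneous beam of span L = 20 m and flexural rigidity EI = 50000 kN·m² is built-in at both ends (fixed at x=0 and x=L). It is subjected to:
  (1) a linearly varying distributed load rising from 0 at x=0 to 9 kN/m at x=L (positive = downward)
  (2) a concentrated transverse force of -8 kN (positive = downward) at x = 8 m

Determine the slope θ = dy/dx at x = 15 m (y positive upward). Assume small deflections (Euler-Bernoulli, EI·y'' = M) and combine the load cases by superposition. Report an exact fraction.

Load 1 — triangular load w₀=9 kN/m (0→w₀ over full span):
  θ_1 = -w₀(2x(L-x)(L-2x)(x+2L)+x²(L-x)²)/(120LEI) = -9·(2·15·(20-15)·(20-2·15)·(15+2·20)+15²·(20-15)²)/(120·20·50000) = 369/64000 rad
Load 2 — point force P=-8 kN at a=8 m (b=L-a=12):
  θ_2 = Pa²(L-x)(2bL-(3b+a)(L-x))/(2L³EI)  [x>a] = (-8)·8²·(20-15)·(2·12·20-(3·12+8)·(20-15))/(2·20³·50000) = -13/15625 rad
Superposition: θ = Σ θ_i = 39469/8000000 rad ≈ 0.004934 rad

θ(15) = 39469/8000000 rad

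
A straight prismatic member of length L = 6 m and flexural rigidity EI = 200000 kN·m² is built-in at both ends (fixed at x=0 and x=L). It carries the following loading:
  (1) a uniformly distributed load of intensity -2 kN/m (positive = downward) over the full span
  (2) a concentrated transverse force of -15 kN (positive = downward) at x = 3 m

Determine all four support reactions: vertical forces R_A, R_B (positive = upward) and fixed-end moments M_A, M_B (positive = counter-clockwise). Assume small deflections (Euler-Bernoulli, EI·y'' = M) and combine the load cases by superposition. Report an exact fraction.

Load 1 — uniform load w=-2 kN/m over full span:
  R_A = wL/2 = (-2)·6/2 = -6 kN
  M_A = wL²/12 = (-2)·6²/12 = -6 kN·m
  R_B = wL/2 = (-2)·6/2 = -6 kN
  M_B = -wL²/12 = -(-2)·6²/12 = 6 kN·m
Load 2 — point force P=-15 kN at a=3 m (b=L-a=3):
  R_A = Pb²(3a+b)/L³ = (-15)·3²·(3·3+3)/6³ = -15/2 kN
  M_A = Pab²/L² = (-15)·3·3²/6² = -45/4 kN·m
  R_B = Pa²(a+3b)/L³ = (-15)·3²·(3+3·3)/6³ = -15/2 kN
  M_B = -Pa²b/L² = -(-15)·3²·3/6² = 45/4 kN·m
Superposition: R_A = -27/2 kN, M_A = -69/4 kN·m, R_B = -27/2 kN, M_B = 69/4 kN·m

R_A = -27/2 kN, M_A = -69/4 kN·m, R_B = -27/2 kN, M_B = 69/4 kN·m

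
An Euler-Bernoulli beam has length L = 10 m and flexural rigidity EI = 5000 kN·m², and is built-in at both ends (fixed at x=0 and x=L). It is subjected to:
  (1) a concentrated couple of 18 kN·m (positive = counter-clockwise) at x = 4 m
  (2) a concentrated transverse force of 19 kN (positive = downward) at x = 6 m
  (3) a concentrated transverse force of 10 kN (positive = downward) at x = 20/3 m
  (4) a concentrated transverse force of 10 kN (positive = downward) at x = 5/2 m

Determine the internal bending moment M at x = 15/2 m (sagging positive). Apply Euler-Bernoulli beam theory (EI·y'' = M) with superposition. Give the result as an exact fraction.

M(15/2) = 24289/4320 kN·m

Load 1 — applied couple M₀=18 kN·m at a=4 m (b=L-a=6):
  M_1 = R_Ax - M_A - M₀  [x>a] with R_A=324/125, M_A=54/25 = (324/125)·(15/2) - (54/25) - 18 = -18/25 kN·m
Load 2 — point force P=19 kN at a=6 m (b=L-a=4):
  M_2 = Pa²(a+3b)(L-x)/L³ - Pa²b/L²  [x>a] = 19·6²·(6+3·4)·(10-(15/2))/10³ - 19·6²·4/10² = 171/50 kN·m
Load 3 — point force P=10 kN at a=20/3 m (b=L-a=10/3):
  M_3 = Pa²(a+3b)(L-x)/L³ - Pa²b/L²  [x>a] = 10·(20/3)²·((20/3)+3·(10/3))·(10-(15/2))/10³ - 10·(20/3)²·(10/3)/10² = 100/27 kN·m
Load 4 — point force P=10 kN at a=5/2 m (b=L-a=15/2):
  M_4 = Pa²(a+3b)(L-x)/L³ - Pa²b/L²  [x>a] = 10·(5/2)²·((5/2)+3·(15/2))·(10-(15/2))/10³ - 10·(5/2)²·(15/2)/10² = -25/32 kN·m
Superposition: M = Σ M_i = 24289/4320 kN·m ≈ 5.622454 kN·m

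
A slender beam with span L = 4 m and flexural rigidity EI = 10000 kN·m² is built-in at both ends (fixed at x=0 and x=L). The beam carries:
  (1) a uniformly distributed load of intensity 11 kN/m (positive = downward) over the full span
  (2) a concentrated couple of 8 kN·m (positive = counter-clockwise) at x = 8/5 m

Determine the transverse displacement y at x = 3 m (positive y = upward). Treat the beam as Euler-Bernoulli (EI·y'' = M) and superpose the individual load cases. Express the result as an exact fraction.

Load 1 — uniform load w=11 kN/m over full span:
  y_1 = -wx²(L-x)²/(24EI) = -11·3²·(4-3)²/(24·10000) = -33/80000 m
Load 2 — applied couple M₀=8 kN·m at a=8/5 m (b=L-a=12/5):
  y_2 = (R_Ax³/6 - M_Ax²/2 - M₀(x-a)²/2)/EI  [x>a] with R_A=72/25, M_A=24/25 = ((72/25)·3³/6 - (24/25)·3²/2 - 8·(3-(8/5))²/2)/10000 = 1/12500 m
Superposition: y = Σ y_i = -133/400000 m ≈ -0.000333 m

y(3) = -133/400000 m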